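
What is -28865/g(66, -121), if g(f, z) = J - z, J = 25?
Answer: -28865/146 ≈ -197.71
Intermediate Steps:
g(f, z) = 25 - z
-28865/g(66, -121) = -28865/(25 - 1*(-121)) = -28865/(25 + 121) = -28865/146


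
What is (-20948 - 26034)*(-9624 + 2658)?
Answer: 327276612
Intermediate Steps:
(-20948 - 26034)*(-9624 + 2658) = -46982*(-6966) = 327276612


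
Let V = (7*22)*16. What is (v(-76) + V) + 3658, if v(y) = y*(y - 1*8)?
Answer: 12506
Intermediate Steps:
V = 2464 (V = 154*16 = 2464)
v(y) = y*(-8 + y) (v(y) = y*(y - 8) = y*(-8 + y))
(v(-76) + V) + 3658 = (-76*(-8 - 76) + 2464) + 3658 = (-76*(-84) + 2464) + 3658 = (6384 + 2464) + 3658 = 8848 + 3658 = 12506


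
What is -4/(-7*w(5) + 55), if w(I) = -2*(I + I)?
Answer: -4/195 ≈ -0.020513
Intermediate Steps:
w(I) = -4*I
-4/(-7*w(5) + 55) = -4/(-(-28)*5 + 55) = -4/(-7*(-20) + 55) = -4/(140 + 55) = -4/195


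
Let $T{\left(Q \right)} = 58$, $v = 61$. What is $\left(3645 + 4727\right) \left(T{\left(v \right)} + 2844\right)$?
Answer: $24295544$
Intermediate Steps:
$\left(3645 + 4727\right) \left(T{\left(v \right)} + 2844\right) = \left(3645 + 4727\right) \left(58 + 2844\right) = 8372 \cdot 2902 = 24295544$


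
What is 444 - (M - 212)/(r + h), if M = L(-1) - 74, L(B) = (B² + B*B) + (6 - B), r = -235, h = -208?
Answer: 196415/443 ≈ 443.37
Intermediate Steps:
L(B) = 6 - B + 2*B² (L(B) = (B² + B²) + (6 - B) = 2*B² + (6 - B) = 6 - B + 2*B²)
M = -65 (M = (6 - 1*(-1) + 2*(-1)²) - 74 = (6 + 1 + 2*1) - 74 = (6 + 1 + 2) - 74 = 9 - 74 = -65)
444 - (M - 212)/(r + h) = 444 - (-65 - 212)/(-235 - 208) = 444 - (-277)/(-443) = 444 - (-277)*(-1)/443 = 444 - 1*277/443 = 444 - 277/443 = 196415/443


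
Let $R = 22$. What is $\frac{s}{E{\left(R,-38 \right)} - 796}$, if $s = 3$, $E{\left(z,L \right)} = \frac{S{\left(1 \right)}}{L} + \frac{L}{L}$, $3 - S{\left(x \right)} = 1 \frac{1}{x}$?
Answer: $- \frac{57}{15106} \approx -0.0037733$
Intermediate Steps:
$S{\left(x \right)} = 3 - \frac{1}{x}$ ($S{\left(x \right)} = 3 - 1 \frac{1}{x} = 3 - \frac{1}{x}$)
$E{\left(z,L \right)} = 1 + \frac{2}{L}$ ($E{\left(z,L \right)} = \frac{3 - 1^{-1}}{L} + \frac{L}{L} = \frac{3 - 1}{L} + 1 = \frac{2}{L} + 1 = 1 + \frac{2}{L}$)
$\frac{s}{E{\left(R,-38 \right)} - 796} = \frac{3}{\frac{2 - 38}{-38} - 796} = \frac{3}{\left(- \frac{1}{38}\right) \left(-36\right) - 796} = \frac{3}{\frac{18}{19} - 796} = \frac{3}{- \frac{15106}{19}} = 3 \left(- \frac{19}{15106}\right) = - \frac{57}{15106}$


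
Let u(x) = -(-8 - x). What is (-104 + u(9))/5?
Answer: -87/5 ≈ -17.400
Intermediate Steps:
u(x) = 8 + x
(-104 + u(9))/5 = (-104 + (8 + 9))/5 = (-104 + 17)/5 = (⅕)*(-87) = -87/5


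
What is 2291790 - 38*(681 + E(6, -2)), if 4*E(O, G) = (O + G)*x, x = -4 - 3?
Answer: 2266178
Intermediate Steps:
x = -7
E(O, G) = -7*G/4 - 7*O/4 (E(O, G) = ((O + G)*(-7))/4 = ((G + O)*(-7))/4 = (-7*G - 7*O)/4 = -7*G/4 - 7*O/4)
2291790 - 38*(681 + E(6, -2)) = 2291790 - 38*(681 + (-7/4*(-2) - 7/4*6)) = 2291790 - 38*(681 + (7/2 - 21/2)) = 2291790 - 38*(681 - 7) = 2291790 - 38*674 = 2291790 - 1*25612 = 2291790 - 25612 = 2266178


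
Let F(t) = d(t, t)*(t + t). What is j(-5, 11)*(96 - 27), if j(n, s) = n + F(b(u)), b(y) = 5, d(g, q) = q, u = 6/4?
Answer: 3105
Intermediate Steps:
u = 3/2 (u = 6*(¼) = 3/2 ≈ 1.5000)
F(t) = 2*t² (F(t) = t*(t + t) = t*(2*t) = 2*t²)
j(n, s) = 50 + n (j(n, s) = n + 2*5² = n + 2*25 = n + 50 = 50 + n)
j(-5, 11)*(96 - 27) = (50 - 5)*(96 - 27) = 45*69 = 3105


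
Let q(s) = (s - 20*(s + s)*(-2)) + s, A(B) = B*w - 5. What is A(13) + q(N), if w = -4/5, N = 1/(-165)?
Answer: -2623/165 ≈ -15.897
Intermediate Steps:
N = -1/165 ≈ -0.0060606
w = -⅘ (w = -4*⅕ = -⅘ ≈ -0.80000)
A(B) = -5 - 4*B/5 (A(B) = B*(-⅘) - 5 = -4*B/5 - 5 = -5 - 4*B/5)
q(s) = 82*s (q(s) = (s - 20*2*s*(-2)) + s = (s - (-80)*s) + s = (s + 80*s) + s = 81*s + s = 82*s)
A(13) + q(N) = (-5 - ⅘*13) + 82*(-1/165) = (-5 - 52/5) - 82/165 = -77/5 - 82/165 = -2623/165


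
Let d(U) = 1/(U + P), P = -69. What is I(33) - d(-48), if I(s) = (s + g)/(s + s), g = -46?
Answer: -485/2574 ≈ -0.18842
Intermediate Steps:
I(s) = (-46 + s)/(2*s) (I(s) = (s - 46)/(s + s) = (-46 + s)/((2*s)) = (-46 + s)*(1/(2*s)) = (-46 + s)/(2*s))
d(U) = 1/(-69 + U) (d(U) = 1/(U - 69) = 1/(-69 + U))
I(33) - d(-48) = (½)*(-46 + 33)/33 - 1/(-69 - 48) = (½)*(1/33)*(-13) - 1/(-117) = -13/66 - 1*(-1/117) = -13/66 + 1/117 = -485/2574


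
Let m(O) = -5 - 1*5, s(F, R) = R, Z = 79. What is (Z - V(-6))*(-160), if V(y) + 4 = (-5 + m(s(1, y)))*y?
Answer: 1120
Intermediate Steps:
m(O) = -10 (m(O) = -5 - 5 = -10)
V(y) = -4 - 15*y (V(y) = -4 + (-5 - 10)*y = -4 - 15*y)
(Z - V(-6))*(-160) = (79 - (-4 - 15*(-6)))*(-160) = (79 - (-4 + 90))*(-160) = (79 - 1*86)*(-160) = (79 - 86)*(-160) = -7*(-160) = 1120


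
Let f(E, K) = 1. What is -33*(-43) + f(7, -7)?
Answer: 1420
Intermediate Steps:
-33*(-43) + f(7, -7) = -33*(-43) + 1 = 1419 + 1 = 1420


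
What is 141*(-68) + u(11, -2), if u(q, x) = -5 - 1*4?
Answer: -9597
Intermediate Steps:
u(q, x) = -9 (u(q, x) = -5 - 4 = -9)
141*(-68) + u(11, -2) = 141*(-68) - 9 = -9588 - 9 = -9597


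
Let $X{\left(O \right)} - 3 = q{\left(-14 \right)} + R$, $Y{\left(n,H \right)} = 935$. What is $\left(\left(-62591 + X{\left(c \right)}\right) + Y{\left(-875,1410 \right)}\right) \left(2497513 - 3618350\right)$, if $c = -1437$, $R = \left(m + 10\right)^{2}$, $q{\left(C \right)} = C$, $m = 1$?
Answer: $68983034002$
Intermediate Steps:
$R = 121$ ($R = \left(1 + 10\right)^{2} = 11^{2} = 121$)
$X{\left(O \right)} = 110$ ($X{\left(O \right)} = 3 + \left(-14 + 121\right) = 3 + 107 = 110$)
$\left(\left(-62591 + X{\left(c \right)}\right) + Y{\left(-875,1410 \right)}\right) \left(2497513 - 3618350\right) = \left(\left(-62591 + 110\right) + 935\right) \left(2497513 - 3618350\right) = \left(-62481 + 935\right) \left(-1120837\right) = \left(-61546\right) \left(-1120837\right) = 68983034002$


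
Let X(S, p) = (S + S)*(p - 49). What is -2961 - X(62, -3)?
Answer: 3487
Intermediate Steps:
X(S, p) = 2*S*(-49 + p) (X(S, p) = (2*S)*(-49 + p) = 2*S*(-49 + p))
-2961 - X(62, -3) = -2961 - 2*62*(-49 - 3) = -2961 - 2*62*(-52) = -2961 - 1*(-6448) = -2961 + 6448 = 3487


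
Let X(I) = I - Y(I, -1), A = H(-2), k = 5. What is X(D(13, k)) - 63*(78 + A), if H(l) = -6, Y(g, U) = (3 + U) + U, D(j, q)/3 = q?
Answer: -4522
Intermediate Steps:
D(j, q) = 3*q
Y(g, U) = 3 + 2*U
A = -6
X(I) = -1 + I (X(I) = I - (3 + 2*(-1)) = I - (3 - 2) = I - 1*1 = I - 1 = -1 + I)
X(D(13, k)) - 63*(78 + A) = (-1 + 3*5) - 63*(78 - 6) = (-1 + 15) - 63*72 = 14 - 4536 = -4522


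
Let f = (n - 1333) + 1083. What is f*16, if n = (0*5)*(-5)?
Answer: -4000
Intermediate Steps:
n = 0 (n = 0*(-5) = 0)
f = -250 (f = (0 - 1333) + 1083 = -1333 + 1083 = -250)
f*16 = -250*16 = -4000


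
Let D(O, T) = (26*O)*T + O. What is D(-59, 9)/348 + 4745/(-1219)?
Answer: -18552695/424212 ≈ -43.734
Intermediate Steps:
D(O, T) = O + 26*O*T (D(O, T) = 26*O*T + O = O + 26*O*T)
D(-59, 9)/348 + 4745/(-1219) = -59*(1 + 26*9)/348 + 4745/(-1219) = -59*(1 + 234)*(1/348) + 4745*(-1/1219) = -59*235*(1/348) - 4745/1219 = -13865*1/348 - 4745/1219 = -13865/348 - 4745/1219 = -18552695/424212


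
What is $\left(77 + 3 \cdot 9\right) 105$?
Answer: $10920$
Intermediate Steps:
$\left(77 + 3 \cdot 9\right) 105 = \left(77 + 27\right) 105 = 104 \cdot 105 = 10920$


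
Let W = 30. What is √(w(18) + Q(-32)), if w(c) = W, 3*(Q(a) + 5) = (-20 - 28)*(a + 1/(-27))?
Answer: √43545/9 ≈ 23.186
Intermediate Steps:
Q(a) = -119/27 - 16*a (Q(a) = -5 + ((-20 - 28)*(a + 1/(-27)))/3 = -5 + (-48*(a + 1*(-1/27)))/3 = -5 + (-48*(a - 1/27))/3 = -5 + (-48*(-1/27 + a))/3 = -5 + (16/9 - 48*a)/3 = -5 + (16/27 - 16*a) = -119/27 - 16*a)
w(c) = 30
√(w(18) + Q(-32)) = √(30 + (-119/27 - 16*(-32))) = √(30 + (-119/27 + 512)) = √(30 + 13705/27) = √(14515/27) = √43545/9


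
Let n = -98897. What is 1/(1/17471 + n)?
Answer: -17471/1727829486 ≈ -1.0112e-5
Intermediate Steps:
1/(1/17471 + n) = 1/(1/17471 - 98897) = 1/(-1727829486/17471) = -17471/1727829486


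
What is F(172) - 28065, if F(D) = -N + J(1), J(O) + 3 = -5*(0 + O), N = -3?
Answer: -28070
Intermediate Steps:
J(O) = -3 - 5*O (J(O) = -3 - 5*(0 + O) = -3 - 5*O)
F(D) = -5 (F(D) = -1*(-3) + (-3 - 5*1) = 3 + (-3 - 5) = 3 - 8 = -5)
F(172) - 28065 = -5 - 28065 = -28070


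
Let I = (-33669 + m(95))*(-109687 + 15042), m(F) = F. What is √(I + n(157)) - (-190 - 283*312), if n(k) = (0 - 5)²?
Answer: 88486 + √3177611255 ≈ 1.4486e+5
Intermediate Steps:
n(k) = 25 (n(k) = (-5)² = 25)
I = 3177611230 (I = (-33669 + 95)*(-109687 + 15042) = -33574*(-94645) = 3177611230)
√(I + n(157)) - (-190 - 283*312) = √(3177611230 + 25) - (-190 - 283*312) = √3177611255 - (-190 - 88296) = √3177611255 - 1*(-88486) = √3177611255 + 88486 = 88486 + √3177611255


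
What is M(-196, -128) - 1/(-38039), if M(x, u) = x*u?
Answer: 954322433/38039 ≈ 25088.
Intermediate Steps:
M(x, u) = u*x
M(-196, -128) - 1/(-38039) = -128*(-196) - 1/(-38039) = 25088 - 1*(-1/38039) = 25088 + 1/38039 = 954322433/38039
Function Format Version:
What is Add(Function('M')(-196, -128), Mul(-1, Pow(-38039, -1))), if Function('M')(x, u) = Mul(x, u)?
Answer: Rational(954322433, 38039) ≈ 25088.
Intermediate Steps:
Function('M')(x, u) = Mul(u, x)
Add(Function('M')(-196, -128), Mul(-1, Pow(-38039, -1))) = Add(Mul(-128, -196), Mul(-1, Pow(-38039, -1))) = Add(25088, Mul(-1, Rational(-1, 38039))) = Add(25088, Rational(1, 38039)) = Rational(954322433, 38039)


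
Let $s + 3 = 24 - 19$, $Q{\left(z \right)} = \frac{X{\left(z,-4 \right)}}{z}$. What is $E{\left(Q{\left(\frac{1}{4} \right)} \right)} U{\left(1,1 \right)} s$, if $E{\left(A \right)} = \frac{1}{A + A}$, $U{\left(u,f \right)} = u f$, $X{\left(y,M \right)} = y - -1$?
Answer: $\frac{1}{5} \approx 0.2$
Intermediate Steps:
$X{\left(y,M \right)} = 1 + y$ ($X{\left(y,M \right)} = y + 1 = 1 + y$)
$Q{\left(z \right)} = \frac{1 + z}{z}$
$U{\left(u,f \right)} = f u$
$E{\left(A \right)} = \frac{1}{2 A}$
$s = 2$ ($s = -3 + \left(24 - 19\right) = -3 + 5 = 2$)
$E{\left(Q{\left(\frac{1}{4} \right)} \right)} U{\left(1,1 \right)} s = \frac{1}{2 \frac{1 + \frac{1}{4}}{\frac{1}{4}}} \cdot 1 \cdot 1 \cdot 2 = \frac{1}{2 \frac{1}{\frac{1}{4}} \left(1 + \frac{1}{4}\right)} 1 \cdot 2 = \frac{1}{2 \cdot 4 \cdot \frac{5}{4}} \cdot 1 \cdot 2 = \frac{1}{2 \cdot 5} \cdot 1 \cdot 2 = \frac{1}{2} \cdot \frac{1}{5} \cdot 1 \cdot 2 = \frac{1}{10} \cdot 1 \cdot 2 = \frac{1}{10} \cdot 2 = \frac{1}{5}$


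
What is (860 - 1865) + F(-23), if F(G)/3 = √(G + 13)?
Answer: -1005 + 3*I*√10 ≈ -1005.0 + 9.4868*I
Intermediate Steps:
F(G) = 3*√(13 + G) (F(G) = 3*√(G + 13) = 3*√(13 + G))
(860 - 1865) + F(-23) = (860 - 1865) + 3*√(13 - 23) = -1005 + 3*√(-10) = -1005 + 3*(I*√10) = -1005 + 3*I*√10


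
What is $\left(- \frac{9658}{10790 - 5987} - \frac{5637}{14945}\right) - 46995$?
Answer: $- \frac{3373511754146}{71780835} \approx -46997.0$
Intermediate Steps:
$\left(- \frac{9658}{10790 - 5987} - \frac{5637}{14945}\right) - 46995 = \left(- \frac{9658}{4803} - \frac{5637}{14945}\right) - 46995 = - \frac{171413321}{71780835} - 46995 = - \frac{3373511754146}{71780835}$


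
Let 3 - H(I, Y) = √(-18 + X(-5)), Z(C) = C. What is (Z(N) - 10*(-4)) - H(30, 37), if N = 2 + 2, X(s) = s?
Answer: 41 + I*√23 ≈ 41.0 + 4.7958*I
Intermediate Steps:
N = 4
H(I, Y) = 3 - I*√23 (H(I, Y) = 3 - √(-18 - 5) = 3 - √(-23) = 3 - I*√23)
(Z(N) - 10*(-4)) - H(30, 37) = (4 - 10*(-4)) - (3 - I*√23) = (4 + 40) + (-3 + I*√23) = 44 + (-3 + I*√23) = 41 + I*√23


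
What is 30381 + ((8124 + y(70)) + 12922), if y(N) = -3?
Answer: 51424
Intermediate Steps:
30381 + ((8124 + y(70)) + 12922) = 30381 + ((8124 - 3) + 12922) = 30381 + (8121 + 12922) = 30381 + 21043 = 51424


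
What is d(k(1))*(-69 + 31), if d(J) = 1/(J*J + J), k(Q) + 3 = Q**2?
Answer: -19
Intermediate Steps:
k(Q) = -3 + Q**2
d(J) = 1/(J + J**2) (d(J) = 1/(J**2 + J) = 1/(J + J**2))
d(k(1))*(-69 + 31) = (1/((-3 + 1**2)*(1 + (-3 + 1**2))))*(-69 + 31) = (1/((-3 + 1)*(1 + (-3 + 1))))*(-38) = (1/((-2)*(1 - 2)))*(-38) = -1/2/(-1)*(-38) = -1/2*(-1)*(-38) = (1/2)*(-38) = -19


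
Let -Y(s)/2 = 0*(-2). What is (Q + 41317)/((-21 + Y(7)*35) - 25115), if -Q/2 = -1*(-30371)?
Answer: 19425/25136 ≈ 0.77280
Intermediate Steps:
Y(s) = 0 (Y(s) = -0*(-2) = -2*0 = 0)
Q = -60742 (Q = -(-2)*(-30371) = -2*30371 = -60742)
(Q + 41317)/((-21 + Y(7)*35) - 25115) = (-60742 + 41317)/((-21 + 0*35) - 25115) = -19425/((-21 + 0) - 25115) = -19425/(-21 - 25115) = -19425/(-25136) = -19425*(-1/25136) = 19425/25136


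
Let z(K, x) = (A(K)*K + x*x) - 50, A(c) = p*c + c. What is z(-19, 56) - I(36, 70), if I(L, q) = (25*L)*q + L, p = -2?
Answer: -60311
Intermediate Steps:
A(c) = -c (A(c) = -2*c + c = -c)
I(L, q) = L + 25*L*q (I(L, q) = 25*L*q + L = L + 25*L*q)
z(K, x) = -50 + x² - K² (z(K, x) = ((-K)*K + x*x) - 50 = (-K² + x²) - 50 = (x² - K²) - 50 = -50 + x² - K²)
z(-19, 56) - I(36, 70) = (-50 + 56² - 1*(-19)²) - 36*(1 + 25*70) = (-50 + 3136 - 1*361) - 36*(1 + 1750) = (-50 + 3136 - 361) - 36*1751 = 2725 - 1*63036 = 2725 - 63036 = -60311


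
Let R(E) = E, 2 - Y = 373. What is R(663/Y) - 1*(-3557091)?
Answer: 1319680098/371 ≈ 3.5571e+6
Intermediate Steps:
Y = -371 (Y = 2 - 1*373 = 2 - 373 = -371)
R(663/Y) - 1*(-3557091) = 663/(-371) - 1*(-3557091) = 663*(-1/371) + 3557091 = -663/371 + 3557091 = 1319680098/371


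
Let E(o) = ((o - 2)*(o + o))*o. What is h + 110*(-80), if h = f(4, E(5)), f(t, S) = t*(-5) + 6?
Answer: -8814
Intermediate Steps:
E(o) = 2*o²*(-2 + o) (E(o) = ((-2 + o)*(2*o))*o = (2*o*(-2 + o))*o = 2*o²*(-2 + o))
f(t, S) = 6 - 5*t (f(t, S) = -5*t + 6 = 6 - 5*t)
h = -14 (h = 6 - 5*4 = 6 - 20 = -14)
h + 110*(-80) = -14 + 110*(-80) = -14 - 8800 = -8814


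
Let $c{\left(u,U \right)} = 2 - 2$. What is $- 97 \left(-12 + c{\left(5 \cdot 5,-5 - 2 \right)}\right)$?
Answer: $1164$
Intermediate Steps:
$c{\left(u,U \right)} = 0$ ($c{\left(u,U \right)} = 2 - 2 = 0$)
$- 97 \left(-12 + c{\left(5 \cdot 5,-5 - 2 \right)}\right) = - 97 \left(-12 + 0\right) = \left(-97\right) \left(-12\right) = 1164$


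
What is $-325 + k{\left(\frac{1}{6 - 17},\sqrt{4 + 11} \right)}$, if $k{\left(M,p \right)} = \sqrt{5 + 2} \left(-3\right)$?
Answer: $-325 - 3 \sqrt{7} \approx -332.94$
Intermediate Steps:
$k{\left(M,p \right)} = - 3 \sqrt{7}$ ($k{\left(M,p \right)} = \sqrt{7} \left(-3\right) = - 3 \sqrt{7}$)
$-325 + k{\left(\frac{1}{6 - 17},\sqrt{4 + 11} \right)} = -325 - 3 \sqrt{7}$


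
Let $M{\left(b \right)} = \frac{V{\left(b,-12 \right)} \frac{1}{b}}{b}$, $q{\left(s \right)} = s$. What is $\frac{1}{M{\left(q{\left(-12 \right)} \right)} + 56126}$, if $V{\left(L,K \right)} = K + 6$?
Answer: $\frac{24}{1347023} \approx 1.7817 \cdot 10^{-5}$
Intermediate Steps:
$V{\left(L,K \right)} = 6 + K$
$M{\left(b \right)} = - \frac{6}{b^{2}}$ ($M{\left(b \right)} = \frac{\left(6 - 12\right) \frac{1}{b}}{b} = \frac{\left(-6\right) \frac{1}{b}}{b} = - \frac{6}{b^{2}}$)
$\frac{1}{M{\left(q{\left(-12 \right)} \right)} + 56126} = \frac{1}{- \frac{6}{144} + 56126} = \frac{1}{\left(-6\right) \frac{1}{144} + 56126} = \frac{1}{- \frac{1}{24} + 56126} = \frac{1}{\frac{1347023}{24}} = \frac{24}{1347023}$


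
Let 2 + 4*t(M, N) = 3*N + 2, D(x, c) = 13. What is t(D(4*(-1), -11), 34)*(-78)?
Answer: -1989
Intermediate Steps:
t(M, N) = 3*N/4 (t(M, N) = -½ + (3*N + 2)/4 = -½ + (2 + 3*N)/4 = -½ + (½ + 3*N/4) = 3*N/4)
t(D(4*(-1), -11), 34)*(-78) = ((¾)*34)*(-78) = (51/2)*(-78) = -1989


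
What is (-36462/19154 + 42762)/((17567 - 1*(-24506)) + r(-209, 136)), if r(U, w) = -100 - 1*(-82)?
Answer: 409513443/402760735 ≈ 1.0168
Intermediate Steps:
r(U, w) = -18 (r(U, w) = -100 + 82 = -18)
(-36462/19154 + 42762)/((17567 - 1*(-24506)) + r(-209, 136)) = (-36462/19154 + 42762)/((17567 - 1*(-24506)) - 18) = (-36462*1/19154 + 42762)/((17567 + 24506) - 18) = (-18231/9577 + 42762)/(42073 - 18) = (409513443/9577)/42055 = (409513443/9577)*(1/42055) = 409513443/402760735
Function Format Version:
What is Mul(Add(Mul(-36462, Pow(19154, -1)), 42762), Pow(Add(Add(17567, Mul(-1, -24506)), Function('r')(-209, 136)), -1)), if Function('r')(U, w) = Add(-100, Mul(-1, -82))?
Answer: Rational(409513443, 402760735) ≈ 1.0168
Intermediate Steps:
Function('r')(U, w) = -18 (Function('r')(U, w) = Add(-100, 82) = -18)
Mul(Add(Mul(-36462, Pow(19154, -1)), 42762), Pow(Add(Add(17567, Mul(-1, -24506)), Function('r')(-209, 136)), -1)) = Mul(Add(Mul(-36462, Pow(19154, -1)), 42762), Pow(Add(Add(17567, Mul(-1, -24506)), -18), -1)) = Mul(Add(Mul(-36462, Rational(1, 19154)), 42762), Pow(Add(Add(17567, 24506), -18), -1)) = Mul(Add(Rational(-18231, 9577), 42762), Pow(Add(42073, -18), -1)) = Mul(Rational(409513443, 9577), Pow(42055, -1)) = Mul(Rational(409513443, 9577), Rational(1, 42055)) = Rational(409513443, 402760735)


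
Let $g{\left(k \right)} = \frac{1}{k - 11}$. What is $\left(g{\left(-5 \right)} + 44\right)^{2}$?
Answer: $\frac{494209}{256} \approx 1930.5$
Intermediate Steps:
$g{\left(k \right)} = \frac{1}{-11 + k}$
$\left(g{\left(-5 \right)} + 44\right)^{2} = \left(\frac{1}{-11 - 5} + 44\right)^{2} = \left(\frac{1}{-16} + 44\right)^{2} = \left(- \frac{1}{16} + 44\right)^{2} = \left(\frac{703}{16}\right)^{2} = \frac{494209}{256}$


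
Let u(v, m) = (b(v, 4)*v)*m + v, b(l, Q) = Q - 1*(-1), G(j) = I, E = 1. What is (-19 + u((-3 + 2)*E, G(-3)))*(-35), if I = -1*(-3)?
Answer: 1225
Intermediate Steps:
I = 3
G(j) = 3
b(l, Q) = 1 + Q (b(l, Q) = Q + 1 = 1 + Q)
u(v, m) = v + 5*m*v (u(v, m) = ((1 + 4)*v)*m + v = (5*v)*m + v = 5*m*v + v = v + 5*m*v)
(-19 + u((-3 + 2)*E, G(-3)))*(-35) = (-19 + ((-3 + 2)*1)*(1 + 5*3))*(-35) = (-19 + (-1*1)*(1 + 15))*(-35) = (-19 - 1*16)*(-35) = (-19 - 16)*(-35) = -35*(-35) = 1225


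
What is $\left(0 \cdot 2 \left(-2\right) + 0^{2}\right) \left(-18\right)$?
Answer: $0$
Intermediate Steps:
$\left(0 \cdot 2 \left(-2\right) + 0^{2}\right) \left(-18\right) = \left(0 \left(-2\right) + 0\right) \left(-18\right) = \left(0 + 0\right) \left(-18\right) = 0 \left(-18\right) = 0$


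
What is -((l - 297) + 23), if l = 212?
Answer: 62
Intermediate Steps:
-((l - 297) + 23) = -((212 - 297) + 23) = -(-85 + 23) = -1*(-62) = 62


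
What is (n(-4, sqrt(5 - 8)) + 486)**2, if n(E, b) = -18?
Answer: 219024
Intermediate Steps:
(n(-4, sqrt(5 - 8)) + 486)**2 = (-18 + 486)**2 = 468**2 = 219024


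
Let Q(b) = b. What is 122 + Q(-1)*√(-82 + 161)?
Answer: 122 - √79 ≈ 113.11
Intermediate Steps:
122 + Q(-1)*√(-82 + 161) = 122 - √(-82 + 161) = 122 - √79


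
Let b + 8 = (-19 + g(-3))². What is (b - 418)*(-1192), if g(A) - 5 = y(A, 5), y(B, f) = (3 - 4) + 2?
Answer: 306344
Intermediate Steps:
y(B, f) = 1 (y(B, f) = -1 + 2 = 1)
g(A) = 6 (g(A) = 5 + 1 = 6)
b = 161 (b = -8 + (-19 + 6)² = -8 + (-13)² = -8 + 169 = 161)
(b - 418)*(-1192) = (161 - 418)*(-1192) = -257*(-1192) = 306344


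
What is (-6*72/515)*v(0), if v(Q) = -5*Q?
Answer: 0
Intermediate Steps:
(-6*72/515)*v(0) = (-6*72/515)*(-5*0) = -432*1/515*0 = -432/515*0 = 0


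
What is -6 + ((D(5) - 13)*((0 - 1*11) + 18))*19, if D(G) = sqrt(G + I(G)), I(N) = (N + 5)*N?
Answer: -1735 + 133*sqrt(55) ≈ -748.65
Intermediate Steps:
I(N) = N*(5 + N) (I(N) = (5 + N)*N = N*(5 + N))
D(G) = sqrt(G + G*(5 + G))
-6 + ((D(5) - 13)*((0 - 1*11) + 18))*19 = -6 + ((sqrt(5*(6 + 5)) - 13)*((0 - 1*11) + 18))*19 = -6 + ((sqrt(5*11) - 13)*((0 - 11) + 18))*19 = -6 + ((sqrt(55) - 13)*(-11 + 18))*19 = -6 + ((-13 + sqrt(55))*7)*19 = -6 + (-91 + 7*sqrt(55))*19 = -6 + (-1729 + 133*sqrt(55)) = -1735 + 133*sqrt(55)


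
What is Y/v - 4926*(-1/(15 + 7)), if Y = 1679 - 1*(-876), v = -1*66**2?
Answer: 972793/4356 ≈ 223.32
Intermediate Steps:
v = -4356 (v = -1*4356 = -4356)
Y = 2555 (Y = 1679 + 876 = 2555)
Y/v - 4926*(-1/(15 + 7)) = 2555/(-4356) - 4926*(-1/(15 + 7)) = 2555*(-1/4356) - 4926/((-1*22)) = -2555/4356 - 4926/(-22) = -2555/4356 - 4926*(-1/22) = -2555/4356 + 2463/11 = 972793/4356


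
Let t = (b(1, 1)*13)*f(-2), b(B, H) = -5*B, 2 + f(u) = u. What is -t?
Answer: -260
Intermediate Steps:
f(u) = -2 + u
t = 260 (t = (-5*1*13)*(-2 - 2) = -5*13*(-4) = -65*(-4) = 260)
-t = -1*260 = -260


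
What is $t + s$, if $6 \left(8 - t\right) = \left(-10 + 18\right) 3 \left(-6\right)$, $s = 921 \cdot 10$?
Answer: $9242$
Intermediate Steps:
$s = 9210$
$t = 32$ ($t = 8 - \frac{\left(-10 + 18\right) 3 \left(-6\right)}{6} = 8 - \frac{8 \cdot 3 \left(-6\right)}{6} = 8 - \frac{24 \left(-6\right)}{6} = 8 - -24 = 8 + 24 = 32$)
$t + s = 32 + 9210 = 9242$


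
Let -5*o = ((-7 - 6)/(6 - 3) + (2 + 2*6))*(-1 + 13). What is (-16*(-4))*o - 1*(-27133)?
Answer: 128241/5 ≈ 25648.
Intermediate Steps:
o = -116/5 (o = -((-7 - 6)/(6 - 3) + (2 + 2*6))*(-1 + 13)/5 = -(-13/3 + (2 + 12))*12/5 = -(-13*⅓ + 14)*12/5 = -(-13/3 + 14)*12/5 = -29*12/15 = -⅕*116 = -116/5 ≈ -23.200)
(-16*(-4))*o - 1*(-27133) = -16*(-4)*(-116/5) - 1*(-27133) = 64*(-116/5) + 27133 = -7424/5 + 27133 = 128241/5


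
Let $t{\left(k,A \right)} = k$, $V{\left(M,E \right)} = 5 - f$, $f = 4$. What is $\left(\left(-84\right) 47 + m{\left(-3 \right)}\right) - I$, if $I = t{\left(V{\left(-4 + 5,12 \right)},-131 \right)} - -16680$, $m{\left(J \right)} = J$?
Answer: $-20632$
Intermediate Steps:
$V{\left(M,E \right)} = 1$ ($V{\left(M,E \right)} = 5 - 4 = 1$)
$I = 16681$ ($I = 1 - -16680 = 1 + 16680 = 16681$)
$\left(\left(-84\right) 47 + m{\left(-3 \right)}\right) - I = \left(\left(-84\right) 47 - 3\right) - 16681 = \left(-3948 - 3\right) - 16681 = -3951 - 16681 = -20632$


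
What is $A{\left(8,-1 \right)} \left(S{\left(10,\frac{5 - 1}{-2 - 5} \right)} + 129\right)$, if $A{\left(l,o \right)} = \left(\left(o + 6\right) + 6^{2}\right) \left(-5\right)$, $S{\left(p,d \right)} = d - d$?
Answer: $-26445$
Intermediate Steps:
$S{\left(p,d \right)} = 0$
$A{\left(l,o \right)} = -210 - 5 o$ ($A{\left(l,o \right)} = \left(\left(6 + o\right) + 36\right) \left(-5\right) = \left(42 + o\right) \left(-5\right) = -210 - 5 o$)
$A{\left(8,-1 \right)} \left(S{\left(10,\frac{5 - 1}{-2 - 5} \right)} + 129\right) = \left(-210 - -5\right) \left(0 + 129\right) = \left(-210 + 5\right) 129 = \left(-205\right) 129 = -26445$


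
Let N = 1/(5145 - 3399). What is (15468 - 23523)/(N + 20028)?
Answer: -14064030/34968889 ≈ -0.40219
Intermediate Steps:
N = 1/1746 ≈ 0.00057274
(15468 - 23523)/(N + 20028) = (15468 - 23523)/(1/1746 + 20028) = -8055/34968889/1746 = -8055*1746/34968889 = -14064030/34968889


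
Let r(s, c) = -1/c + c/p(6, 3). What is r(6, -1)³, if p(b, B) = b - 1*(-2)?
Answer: 343/512 ≈ 0.66992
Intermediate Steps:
p(b, B) = 2 + b (p(b, B) = b + 2 = 2 + b)
r(s, c) = -1/c + c/8 (r(s, c) = -1/c + c/(2 + 6) = -1/c + c/8)
r(6, -1)³ = (-1/(-1) + (⅛)*(-1))³ = (-1*(-1) - ⅛)³ = (1 - ⅛)³ = (7/8)³ = 343/512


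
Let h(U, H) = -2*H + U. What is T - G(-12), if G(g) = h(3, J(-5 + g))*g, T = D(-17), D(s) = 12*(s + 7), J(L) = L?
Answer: 324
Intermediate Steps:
D(s) = 84 + 12*s (D(s) = 12*(7 + s) = 84 + 12*s)
h(U, H) = U - 2*H
T = -120 (T = 84 + 12*(-17) = 84 - 204 = -120)
G(g) = g*(13 - 2*g) (G(g) = (3 - 2*(-5 + g))*g = (3 + (10 - 2*g))*g = (13 - 2*g)*g = g*(13 - 2*g))
T - G(-12) = -120 - (-12)*(13 - 2*(-12)) = -120 - (-12)*(13 + 24) = -120 - (-12)*37 = -120 - 1*(-444) = -120 + 444 = 324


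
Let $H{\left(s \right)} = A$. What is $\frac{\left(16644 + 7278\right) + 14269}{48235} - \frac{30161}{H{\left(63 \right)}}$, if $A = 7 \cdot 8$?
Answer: $- \frac{1452677139}{2701160} \approx -537.8$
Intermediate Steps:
$A = 56$
$H{\left(s \right)} = 56$
$\frac{\left(16644 + 7278\right) + 14269}{48235} - \frac{30161}{H{\left(63 \right)}} = \frac{\left(16644 + 7278\right) + 14269}{48235} - \frac{30161}{56} = \left(23922 + 14269\right) \frac{1}{48235} - \frac{30161}{56} = 38191 \cdot \frac{1}{48235} - \frac{30161}{56} = \frac{38191}{48235} - \frac{30161}{56} = - \frac{1452677139}{2701160}$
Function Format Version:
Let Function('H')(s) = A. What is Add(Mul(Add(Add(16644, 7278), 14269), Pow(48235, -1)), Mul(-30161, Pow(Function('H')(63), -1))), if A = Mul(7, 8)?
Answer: Rational(-1452677139, 2701160) ≈ -537.80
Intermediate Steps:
A = 56
Function('H')(s) = 56
Add(Mul(Add(Add(16644, 7278), 14269), Pow(48235, -1)), Mul(-30161, Pow(Function('H')(63), -1))) = Add(Mul(Add(Add(16644, 7278), 14269), Pow(48235, -1)), Mul(-30161, Pow(56, -1))) = Add(Mul(Add(23922, 14269), Rational(1, 48235)), Mul(-30161, Rational(1, 56))) = Add(Mul(38191, Rational(1, 48235)), Rational(-30161, 56)) = Add(Rational(38191, 48235), Rational(-30161, 56)) = Rational(-1452677139, 2701160)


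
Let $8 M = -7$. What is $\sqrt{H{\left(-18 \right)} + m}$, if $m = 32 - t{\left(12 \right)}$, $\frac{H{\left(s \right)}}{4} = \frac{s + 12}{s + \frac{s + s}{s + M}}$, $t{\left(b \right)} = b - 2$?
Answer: $\frac{\sqrt{47570}}{45} \approx 4.8468$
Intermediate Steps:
$M = - \frac{7}{8}$ ($M = \frac{1}{8} \left(-7\right) = - \frac{7}{8} \approx -0.875$)
$t{\left(b \right)} = -2 + b$ ($t{\left(b \right)} = b - 2 = -2 + b$)
$H{\left(s \right)} = \frac{4 \left(12 + s\right)}{s + \frac{2 s}{- \frac{7}{8} + s}}$ ($H{\left(s \right)} = 4 \frac{s + 12}{s + \frac{s + s}{s - \frac{7}{8}}} = 4 \frac{12 + s}{s + \frac{2 s}{- \frac{7}{8} + s}} = \frac{4 \left(12 + s\right)}{s + \frac{2 s}{- \frac{7}{8} + s}}$)
$m = 22$ ($m = 32 - \left(-2 + 12\right) = 32 - 10 = 22$)
$\sqrt{H{\left(-18 \right)} + m} = \sqrt{\frac{4 \left(-84 + 8 \left(-18\right)^{2} + 89 \left(-18\right)\right)}{\left(-18\right) \left(9 + 8 \left(-18\right)\right)} + 22} = \sqrt{4 \left(- \frac{1}{18}\right) \frac{1}{9 - 144} \left(-84 + 8 \cdot 324 - 1602\right) + 22} = \sqrt{4 \left(- \frac{1}{18}\right) \frac{1}{-135} \left(-84 + 2592 - 1602\right) + 22} = \sqrt{4 \left(- \frac{1}{18}\right) \left(- \frac{1}{135}\right) 906 + 22} = \sqrt{\frac{604}{405} + 22} = \sqrt{\frac{9514}{405}} = \frac{\sqrt{47570}}{45}$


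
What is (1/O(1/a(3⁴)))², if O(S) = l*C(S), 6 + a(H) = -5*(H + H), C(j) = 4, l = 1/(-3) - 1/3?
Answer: 9/64 ≈ 0.14063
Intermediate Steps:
l = -⅔ (l = 1*(-⅓) - 1*⅓ = -⅓ - ⅓ = -⅔ ≈ -0.66667)
a(H) = -6 - 10*H (a(H) = -6 - 5*(H + H) = -6 - 10*H)
O(S) = -8/3 (O(S) = -⅔*4 = -8/3)
(1/O(1/a(3⁴)))² = (1/(-8/3))² = (-3/8)² = 9/64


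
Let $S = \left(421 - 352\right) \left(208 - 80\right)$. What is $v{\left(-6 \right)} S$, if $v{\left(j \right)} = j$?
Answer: $-52992$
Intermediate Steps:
$S = 8832$ ($S = 69 \cdot 128 = 8832$)
$v{\left(-6 \right)} S = \left(-6\right) 8832 = -52992$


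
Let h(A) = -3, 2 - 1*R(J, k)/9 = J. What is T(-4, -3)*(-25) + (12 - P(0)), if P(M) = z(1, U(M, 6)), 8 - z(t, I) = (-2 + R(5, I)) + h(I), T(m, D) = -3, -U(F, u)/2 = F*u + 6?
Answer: 47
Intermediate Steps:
R(J, k) = 18 - 9*J
U(F, u) = -12 - 2*F*u (U(F, u) = -2*(F*u + 6) = -2*(6 + F*u) = -12 - 2*F*u)
z(t, I) = 40 (z(t, I) = 8 - ((-2 + (18 - 9*5)) - 3) = 8 - ((-2 + (18 - 45)) - 3) = 8 - ((-2 - 27) - 3) = 8 - (-29 - 3) = 8 - 1*(-32) = 8 + 32 = 40)
P(M) = 40
T(-4, -3)*(-25) + (12 - P(0)) = -3*(-25) + (12 - 1*40) = 75 + (12 - 40) = 75 - 28 = 47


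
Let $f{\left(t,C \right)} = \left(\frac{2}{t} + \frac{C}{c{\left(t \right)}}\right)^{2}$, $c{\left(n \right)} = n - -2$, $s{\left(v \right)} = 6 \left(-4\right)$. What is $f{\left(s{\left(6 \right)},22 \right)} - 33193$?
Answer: $- \frac{4779623}{144} \approx -33192.0$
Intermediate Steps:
$s{\left(v \right)} = -24$
$c{\left(n \right)} = 2 + n$ ($c{\left(n \right)} = n + 2 = 2 + n$)
$f{\left(t,C \right)} = \left(\frac{2}{t} + \frac{C}{2 + t}\right)^{2}$
$f{\left(s{\left(6 \right)},22 \right)} - 33193 = \frac{\left(4 + 2 \left(-24\right) + 22 \left(-24\right)\right)^{2}}{576 \left(2 - 24\right)^{2}} - 33193 = \frac{\left(4 - 48 - 528\right)^{2}}{576 \cdot 484} - 33193 = \frac{1}{576} \cdot \frac{1}{484} \left(-572\right)^{2} - 33193 = \frac{1}{576} \cdot \frac{1}{484} \cdot 327184 - 33193 = \frac{169}{144} - 33193 = - \frac{4779623}{144}$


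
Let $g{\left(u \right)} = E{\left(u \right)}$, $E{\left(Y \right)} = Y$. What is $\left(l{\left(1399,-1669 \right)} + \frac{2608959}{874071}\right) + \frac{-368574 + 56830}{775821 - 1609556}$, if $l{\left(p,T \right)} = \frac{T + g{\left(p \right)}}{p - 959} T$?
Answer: $\frac{998396046040787}{971658113580} \approx 1027.5$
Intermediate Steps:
$g{\left(u \right)} = u$
$l{\left(p,T \right)} = \frac{T \left(T + p\right)}{-959 + p}$ ($l{\left(p,T \right)} = \frac{T + p}{p - 959} T = \frac{T + p}{-959 + p} T = \frac{T \left(T + p\right)}{-959 + p}$)
$\left(l{\left(1399,-1669 \right)} + \frac{2608959}{874071}\right) + \frac{-368574 + 56830}{775821 - 1609556} = \left(- \frac{1669 \left(-1669 + 1399\right)}{-959 + 1399} + \frac{2608959}{874071}\right) + \frac{-368574 + 56830}{775821 - 1609556} = \left(\left(-1669\right) \frac{1}{440} \left(-270\right) + 2608959 \cdot \frac{1}{874071}\right) - \frac{311744}{-833735} = \left(\left(-1669\right) \frac{1}{440} \left(-270\right) + \frac{869653}{291357}\right) - - \frac{311744}{833735} = \left(\frac{45063}{44} + \frac{869653}{291357}\right) + \frac{311744}{833735} = \frac{1197062293}{1165428} + \frac{311744}{833735} = \frac{998396046040787}{971658113580}$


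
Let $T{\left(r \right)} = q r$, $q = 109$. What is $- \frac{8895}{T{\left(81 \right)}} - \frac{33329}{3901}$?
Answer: $- \frac{109653712}{11480643} \approx -9.5512$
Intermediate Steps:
$T{\left(r \right)} = 109 r$
$- \frac{8895}{T{\left(81 \right)}} - \frac{33329}{3901} = - \frac{8895}{109 \cdot 81} - \frac{33329}{3901} = - \frac{8895}{8829} - \frac{33329}{3901} = \left(-8895\right) \frac{1}{8829} - \frac{33329}{3901} = - \frac{2965}{2943} - \frac{33329}{3901} = - \frac{109653712}{11480643}$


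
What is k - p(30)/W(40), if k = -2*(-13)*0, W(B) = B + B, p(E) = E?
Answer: -3/8 ≈ -0.37500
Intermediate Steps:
W(B) = 2*B
k = 0 (k = 26*0 = 0)
k - p(30)/W(40) = 0 - 30/(2*40) = 0 - 30/80 = 0 - 1*3/8 = 0 - 3/8 = -3/8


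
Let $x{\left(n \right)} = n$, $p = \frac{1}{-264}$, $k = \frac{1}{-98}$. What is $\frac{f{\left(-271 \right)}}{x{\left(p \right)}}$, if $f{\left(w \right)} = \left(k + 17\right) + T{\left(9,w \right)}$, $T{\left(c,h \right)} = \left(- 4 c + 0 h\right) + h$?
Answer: $\frac{3751572}{49} \approx 76563.0$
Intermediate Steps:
$k = - \frac{1}{98} \approx -0.010204$
$T{\left(c,h \right)} = h - 4 c$ ($T{\left(c,h \right)} = \left(- 4 c + 0\right) + h = - 4 c + h = h - 4 c$)
$p = - \frac{1}{264} \approx -0.0037879$
$f{\left(w \right)} = - \frac{1863}{98} + w$ ($f{\left(w \right)} = \left(- \frac{1}{98} + 17\right) + \left(w - 36\right) = \frac{1665}{98} + \left(w - 36\right) = \frac{1665}{98} + \left(-36 + w\right) = - \frac{1863}{98} + w$)
$\frac{f{\left(-271 \right)}}{x{\left(p \right)}} = \frac{- \frac{1863}{98} - 271}{- \frac{1}{264}} = \left(- \frac{28421}{98}\right) \left(-264\right) = \frac{3751572}{49}$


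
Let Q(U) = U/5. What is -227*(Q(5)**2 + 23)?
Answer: -5448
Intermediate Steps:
Q(U) = U/5 (Q(U) = U*(1/5) = U/5)
-227*(Q(5)**2 + 23) = -227*(((1/5)*5)**2 + 23) = -227*(1**2 + 23) = -227*(1 + 23) = -227*24 = -5448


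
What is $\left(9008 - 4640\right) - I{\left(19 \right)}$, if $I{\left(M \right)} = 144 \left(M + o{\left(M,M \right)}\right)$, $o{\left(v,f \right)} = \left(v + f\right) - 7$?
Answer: $-2832$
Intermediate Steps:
$o{\left(v,f \right)} = -7 + f + v$ ($o{\left(v,f \right)} = \left(f + v\right) - 7 = -7 + f + v$)
$I{\left(M \right)} = -1008 + 432 M$ ($I{\left(M \right)} = 144 \left(M + \left(-7 + M + M\right)\right) = 144 \left(M + \left(-7 + 2 M\right)\right) = 144 \left(-7 + 3 M\right) = -1008 + 432 M$)
$\left(9008 - 4640\right) - I{\left(19 \right)} = \left(9008 - 4640\right) - \left(-1008 + 432 \cdot 19\right) = 4368 - \left(-1008 + 8208\right) = 4368 - 7200 = -2832$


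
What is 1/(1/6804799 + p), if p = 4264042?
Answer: 6804799/29015948737559 ≈ 2.3452e-7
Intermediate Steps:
1/(1/6804799 + p) = 1/(1/6804799 + 4264042) = 1/(29015948737559/6804799) = 6804799/29015948737559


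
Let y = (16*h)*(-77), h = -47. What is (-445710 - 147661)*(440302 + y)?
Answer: -295620992426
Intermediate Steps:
y = 57904 (y = (16*(-47))*(-77) = -752*(-77) = 57904)
(-445710 - 147661)*(440302 + y) = (-445710 - 147661)*(440302 + 57904) = -593371*498206 = -295620992426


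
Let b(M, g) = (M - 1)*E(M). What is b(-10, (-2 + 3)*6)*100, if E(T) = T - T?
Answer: 0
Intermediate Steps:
E(T) = 0
b(M, g) = 0 (b(M, g) = (M - 1)*0 = (-1 + M)*0 = 0)
b(-10, (-2 + 3)*6)*100 = 0*100 = 0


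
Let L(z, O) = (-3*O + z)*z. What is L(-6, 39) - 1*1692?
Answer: -954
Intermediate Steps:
L(z, O) = z*(z - 3*O) (L(z, O) = (z - 3*O)*z = z*(z - 3*O))
L(-6, 39) - 1*1692 = -6*(-6 - 3*39) - 1*1692 = -6*(-6 - 117) - 1692 = -6*(-123) - 1692 = 738 - 1692 = -954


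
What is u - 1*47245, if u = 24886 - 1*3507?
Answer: -25866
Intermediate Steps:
u = 21379 (u = 24886 - 3507 = 21379)
u - 1*47245 = 21379 - 1*47245 = 21379 - 47245 = -25866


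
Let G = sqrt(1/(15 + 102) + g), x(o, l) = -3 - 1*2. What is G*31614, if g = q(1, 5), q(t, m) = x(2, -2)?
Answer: 21076*I*sqrt(1898)/13 ≈ 70631.0*I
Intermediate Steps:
x(o, l) = -5 (x(o, l) = -3 - 2 = -5)
q(t, m) = -5
g = -5
G = 2*I*sqrt(1898)/39 (G = sqrt(1/(15 + 102) - 5) = sqrt(1/117 - 5) = sqrt(-584/117) = 2*I*sqrt(1898)/39 ≈ 2.2342*I)
G*31614 = (2*I*sqrt(1898)/39)*31614 = 21076*I*sqrt(1898)/13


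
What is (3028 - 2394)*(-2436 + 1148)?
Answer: -816592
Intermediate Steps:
(3028 - 2394)*(-2436 + 1148) = 634*(-1288) = -816592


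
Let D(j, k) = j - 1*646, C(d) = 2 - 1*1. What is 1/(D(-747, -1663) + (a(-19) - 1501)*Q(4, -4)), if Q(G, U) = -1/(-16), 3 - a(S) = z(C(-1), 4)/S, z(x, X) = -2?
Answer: -19/28246 ≈ -0.00067266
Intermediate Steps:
C(d) = 1 (C(d) = 2 - 1 = 1)
D(j, k) = -646 + j (D(j, k) = j - 646 = -646 + j)
a(S) = 3 + 2/S (a(S) = 3 - (-2)/S = 3 + 2/S)
Q(G, U) = 1/16 (Q(G, U) = -1*(-1/16) = 1/16)
1/(D(-747, -1663) + (a(-19) - 1501)*Q(4, -4)) = 1/((-646 - 747) + ((3 + 2/(-19)) - 1501)*(1/16)) = 1/(-1393 + ((3 + 2*(-1/19)) - 1501)*(1/16)) = 1/(-1393 + ((3 - 2/19) - 1501)*(1/16)) = 1/(-1393 + (55/19 - 1501)*(1/16)) = 1/(-1393 - 28464/19*1/16) = 1/(-1393 - 1779/19) = 1/(-28246/19) = -19/28246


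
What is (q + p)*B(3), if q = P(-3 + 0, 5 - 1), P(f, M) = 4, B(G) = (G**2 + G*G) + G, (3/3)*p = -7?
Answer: -63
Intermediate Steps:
p = -7
B(G) = G + 2*G**2 (B(G) = (G**2 + G**2) + G = 2*G**2 + G = G + 2*G**2)
q = 4
(q + p)*B(3) = (4 - 7)*(3*(1 + 2*3)) = -9*(1 + 6) = -9*7 = -3*21 = -63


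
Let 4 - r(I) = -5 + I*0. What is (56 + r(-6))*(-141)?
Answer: -9165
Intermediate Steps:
r(I) = 9 (r(I) = 4 - (-5 + I*0) = 4 - (-5 + 0) = 4 - 1*(-5) = 4 + 5 = 9)
(56 + r(-6))*(-141) = (56 + 9)*(-141) = 65*(-141) = -9165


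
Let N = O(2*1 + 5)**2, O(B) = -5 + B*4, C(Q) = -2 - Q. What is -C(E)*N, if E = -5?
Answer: -1587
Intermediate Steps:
O(B) = -5 + 4*B
N = 529 (N = (-5 + 4*(2*1 + 5))**2 = (-5 + 4*(2 + 5))**2 = (-5 + 4*7)**2 = (-5 + 28)**2 = 23**2 = 529)
-C(E)*N = -(-2 - 1*(-5))*529 = -(-2 + 5)*529 = -3*529 = -1*1587 = -1587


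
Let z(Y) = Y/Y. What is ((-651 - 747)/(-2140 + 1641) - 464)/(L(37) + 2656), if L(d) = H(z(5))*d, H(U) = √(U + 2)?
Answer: -611246528/3518064271 + 8515106*√3/3518064271 ≈ -0.16955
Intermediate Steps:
z(Y) = 1
H(U) = √(2 + U)
L(d) = d*√3 (L(d) = √(2 + 1)*d = √3*d = d*√3)
((-651 - 747)/(-2140 + 1641) - 464)/(L(37) + 2656) = ((-651 - 747)/(-2140 + 1641) - 464)/(37*√3 + 2656) = (-1398/(-499) - 464)/(2656 + 37*√3) = (-1398*(-1/499) - 464)/(2656 + 37*√3) = (1398/499 - 464)/(2656 + 37*√3) = -230138/(499*(2656 + 37*√3))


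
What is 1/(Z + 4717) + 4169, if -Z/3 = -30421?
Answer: 400140621/95980 ≈ 4169.0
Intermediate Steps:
Z = 91263 (Z = -3*(-30421) = 91263)
1/(Z + 4717) + 4169 = 1/(91263 + 4717) + 4169 = 1/95980 + 4169 = 400140621/95980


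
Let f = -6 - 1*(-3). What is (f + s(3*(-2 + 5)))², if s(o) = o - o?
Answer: 9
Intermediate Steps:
s(o) = 0
f = -3 (f = -6 + 3 = -3)
(f + s(3*(-2 + 5)))² = (-3 + 0)² = (-3)² = 9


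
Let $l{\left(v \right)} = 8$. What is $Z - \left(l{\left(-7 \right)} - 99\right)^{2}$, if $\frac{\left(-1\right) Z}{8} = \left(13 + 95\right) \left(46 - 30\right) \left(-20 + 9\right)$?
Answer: $143783$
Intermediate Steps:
$Z = 152064$ ($Z = - 8 \left(13 + 95\right) \left(46 - 30\right) \left(-20 + 9\right) = - 8 \cdot 108 \cdot 16 \left(-11\right) = - 8 \cdot 108 \left(-176\right) = \left(-8\right) \left(-19008\right) = 152064$)
$Z - \left(l{\left(-7 \right)} - 99\right)^{2} = 152064 - \left(8 - 99\right)^{2} = 152064 - \left(-91\right)^{2} = 152064 - 8281 = 143783$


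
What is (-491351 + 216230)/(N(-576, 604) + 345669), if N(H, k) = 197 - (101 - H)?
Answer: -91707/115063 ≈ -0.79702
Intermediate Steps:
N(H, k) = 96 + H (N(H, k) = 197 + (-101 + H) = 96 + H)
(-491351 + 216230)/(N(-576, 604) + 345669) = (-491351 + 216230)/((96 - 576) + 345669) = -275121/(-480 + 345669) = -275121/345189 = -275121*1/345189 = -91707/115063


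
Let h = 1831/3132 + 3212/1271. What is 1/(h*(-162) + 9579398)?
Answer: 73718/706136900209 ≈ 1.0440e-7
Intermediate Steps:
h = 12387185/3980772 (h = 1831*(1/3132) + 3212*(1/1271) = 1831/3132 + 3212/1271 = 12387185/3980772 ≈ 3.1118)
1/(h*(-162) + 9579398) = 1/((12387185/3980772)*(-162) + 9579398) = 1/(-37161555/73718 + 9579398) = 1/(706136900209/73718) = 73718/706136900209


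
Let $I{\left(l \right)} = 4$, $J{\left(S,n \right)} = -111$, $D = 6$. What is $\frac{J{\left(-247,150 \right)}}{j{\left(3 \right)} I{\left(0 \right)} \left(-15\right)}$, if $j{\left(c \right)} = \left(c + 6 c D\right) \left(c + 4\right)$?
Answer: $\frac{1}{420} \approx 0.002381$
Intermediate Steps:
$j{\left(c \right)} = 37 c \left(4 + c\right)$ ($j{\left(c \right)} = \left(c + 6 c 6\right) \left(c + 4\right) = \left(c + 36 c\right) \left(4 + c\right) = 37 c \left(4 + c\right)$)
$\frac{J{\left(-247,150 \right)}}{j{\left(3 \right)} I{\left(0 \right)} \left(-15\right)} = - \frac{111}{37 \cdot 3 \left(4 + 3\right) 4 \left(-15\right)} = - \frac{111}{37 \cdot 3 \cdot 7 \cdot 4 \left(-15\right)} = - \frac{111}{777 \cdot 4 \left(-15\right)} = - \frac{111}{3108 \left(-15\right)} = - \frac{111}{-46620} = \left(-111\right) \left(- \frac{1}{46620}\right) = \frac{1}{420}$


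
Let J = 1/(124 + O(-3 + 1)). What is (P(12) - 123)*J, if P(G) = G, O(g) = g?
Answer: -111/122 ≈ -0.90984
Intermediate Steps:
J = 1/122 (J = 1/(124 + (-3 + 1)) = 1/(124 - 2) = 1/122 ≈ 0.0081967)
(P(12) - 123)*J = (12 - 123)*(1/122) = -111*1/122 = -111/122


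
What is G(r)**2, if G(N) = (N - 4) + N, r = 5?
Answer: 36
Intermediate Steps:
G(N) = -4 + 2*N (G(N) = (-4 + N) + N = -4 + 2*N)
G(r)**2 = (-4 + 2*5)**2 = (-4 + 10)**2 = 6**2 = 36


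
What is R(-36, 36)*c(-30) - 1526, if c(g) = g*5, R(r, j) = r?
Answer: 3874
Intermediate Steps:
c(g) = 5*g
R(-36, 36)*c(-30) - 1526 = -180*(-30) - 1526 = -36*(-150) - 1526 = 5400 - 1526 = 3874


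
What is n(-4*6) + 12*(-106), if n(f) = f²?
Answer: -696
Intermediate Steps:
n(-4*6) + 12*(-106) = (-4*6)² + 12*(-106) = (-24)² - 1272 = 576 - 1272 = -696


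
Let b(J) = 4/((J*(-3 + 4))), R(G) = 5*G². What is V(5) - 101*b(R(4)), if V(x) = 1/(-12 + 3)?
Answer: -929/180 ≈ -5.1611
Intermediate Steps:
V(x) = -⅑ (V(x) = 1/(-9) = -⅑)
b(J) = 4/J (b(J) = 4/((J*1)) = 4/J)
V(5) - 101*b(R(4)) = -⅑ - 404/(5*4²) = -⅑ - 404/(5*16) = -⅑ - 404/80 = -⅑ - 101*1/20 = -⅑ - 101/20 = -929/180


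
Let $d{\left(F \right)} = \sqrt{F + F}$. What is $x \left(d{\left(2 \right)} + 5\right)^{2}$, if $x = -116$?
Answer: $-5684$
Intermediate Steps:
$d{\left(F \right)} = \sqrt{2} \sqrt{F}$ ($d{\left(F \right)} = \sqrt{2 F} = \sqrt{2} \sqrt{F}$)
$x \left(d{\left(2 \right)} + 5\right)^{2} = - 116 \left(\sqrt{2} \sqrt{2} + 5\right)^{2} = - 116 \left(2 + 5\right)^{2} = - 116 \cdot 7^{2} = \left(-116\right) 49 = -5684$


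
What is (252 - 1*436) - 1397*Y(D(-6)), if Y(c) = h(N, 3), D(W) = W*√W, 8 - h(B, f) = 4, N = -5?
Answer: -5772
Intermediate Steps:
h(B, f) = 4 (h(B, f) = 8 - 1*4 = 8 - 4 = 4)
D(W) = W^(3/2)
Y(c) = 4
(252 - 1*436) - 1397*Y(D(-6)) = (252 - 1*436) - 1397*4 = (252 - 436) - 5588 = -184 - 5588 = -5772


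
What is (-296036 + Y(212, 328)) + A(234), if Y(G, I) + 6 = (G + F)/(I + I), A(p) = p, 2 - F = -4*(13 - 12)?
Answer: -97024915/328 ≈ -2.9581e+5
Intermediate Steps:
F = 6 (F = 2 - (-4)*(13 - 12) = 2 - (-4) = 2 - 1*(-4) = 2 + 4 = 6)
Y(G, I) = -6 + (6 + G)/(2*I) (Y(G, I) = -6 + (G + 6)/(I + I) = -6 + (6 + G)/((2*I)) = -6 + (6 + G)*(1/(2*I)) = -6 + (6 + G)/(2*I))
(-296036 + Y(212, 328)) + A(234) = (-296036 + (½)*(6 + 212 - 12*328)/328) + 234 = (-296036 + (½)*(1/328)*(6 + 212 - 3936)) + 234 = (-296036 + (½)*(1/328)*(-3718)) + 234 = (-296036 - 1859/328) + 234 = -97101667/328 + 234 = -97024915/328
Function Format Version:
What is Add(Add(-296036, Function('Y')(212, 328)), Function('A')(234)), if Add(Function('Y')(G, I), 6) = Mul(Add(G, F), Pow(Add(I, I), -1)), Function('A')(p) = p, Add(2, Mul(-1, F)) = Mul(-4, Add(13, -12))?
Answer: Rational(-97024915, 328) ≈ -2.9581e+5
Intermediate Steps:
F = 6 (F = Add(2, Mul(-1, Mul(-4, Add(13, -12)))) = Add(2, Mul(-1, Mul(-4, 1))) = Add(2, Mul(-1, -4)) = Add(2, 4) = 6)
Function('Y')(G, I) = Add(-6, Mul(Rational(1, 2), Pow(I, -1), Add(6, G))) (Function('Y')(G, I) = Add(-6, Mul(Add(G, 6), Pow(Add(I, I), -1))) = Add(-6, Mul(Add(6, G), Pow(Mul(2, I), -1))) = Add(-6, Mul(Add(6, G), Mul(Rational(1, 2), Pow(I, -1)))) = Add(-6, Mul(Rational(1, 2), Pow(I, -1), Add(6, G))))
Add(Add(-296036, Function('Y')(212, 328)), Function('A')(234)) = Add(Add(-296036, Mul(Rational(1, 2), Pow(328, -1), Add(6, 212, Mul(-12, 328)))), 234) = Add(Add(-296036, Mul(Rational(1, 2), Rational(1, 328), Add(6, 212, -3936))), 234) = Add(Add(-296036, Mul(Rational(1, 2), Rational(1, 328), -3718)), 234) = Add(Add(-296036, Rational(-1859, 328)), 234) = Add(Rational(-97101667, 328), 234) = Rational(-97024915, 328)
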